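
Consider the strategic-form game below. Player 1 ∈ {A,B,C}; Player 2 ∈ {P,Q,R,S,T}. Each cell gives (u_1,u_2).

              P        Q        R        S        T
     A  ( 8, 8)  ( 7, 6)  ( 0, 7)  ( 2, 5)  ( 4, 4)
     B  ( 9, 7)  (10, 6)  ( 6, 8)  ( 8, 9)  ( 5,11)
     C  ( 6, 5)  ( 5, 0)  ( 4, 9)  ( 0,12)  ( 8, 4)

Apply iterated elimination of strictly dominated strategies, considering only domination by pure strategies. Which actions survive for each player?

Remaining: P1:{B,C} P2:{S,T}

P1 drop A (B beats it: P:9>8 Q:10>7 R:6>0 S:8>2 T:5>4)
P2 drop P (R beats it: B:8>7 C:9>5)
P2 drop Q (R beats it: B:8>6 C:9>0)
P2 drop R (S beats it: B:9>8 C:12>9)
P1→{B,C} P2→{S,T}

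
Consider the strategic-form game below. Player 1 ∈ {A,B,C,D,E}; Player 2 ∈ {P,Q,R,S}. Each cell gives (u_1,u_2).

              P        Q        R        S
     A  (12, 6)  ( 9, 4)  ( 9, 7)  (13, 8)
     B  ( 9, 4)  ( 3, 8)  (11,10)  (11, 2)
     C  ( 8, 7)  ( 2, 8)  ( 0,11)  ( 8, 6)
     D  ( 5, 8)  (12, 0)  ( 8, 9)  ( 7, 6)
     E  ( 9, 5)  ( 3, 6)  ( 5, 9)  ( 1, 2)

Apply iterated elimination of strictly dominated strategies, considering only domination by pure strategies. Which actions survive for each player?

P1 drop C (A beats it: P:12>8 Q:9>2 R:9>0 S:13>8)
P1 drop E (A beats it: P:12>9 Q:9>3 R:9>5 S:13>1)
P2 drop P (R beats it: A:7>6 B:10>4 D:9>8)
P2 drop Q (R beats it: A:7>4 B:10>8 D:9>0)
P1 drop D (A beats it: R:9>8 S:13>7)
P1→{A,B} P2→{R,S}

Survivors P1:{A,B} P2:{R,S}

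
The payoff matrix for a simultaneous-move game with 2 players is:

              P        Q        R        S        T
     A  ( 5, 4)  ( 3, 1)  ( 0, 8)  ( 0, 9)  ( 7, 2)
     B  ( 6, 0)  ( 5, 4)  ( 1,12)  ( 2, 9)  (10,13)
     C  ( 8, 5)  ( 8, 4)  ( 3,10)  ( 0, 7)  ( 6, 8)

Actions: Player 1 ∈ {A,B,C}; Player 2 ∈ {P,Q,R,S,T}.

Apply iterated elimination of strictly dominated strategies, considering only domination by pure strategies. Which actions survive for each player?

Remaining: P1:{B,C} P2:{R,T}

P1 drop A (B beats it: P:6>5 Q:5>3 R:1>0 S:2>0 T:10>7)
P2 drop P (R beats it: B:12>0 C:10>5)
P2 drop Q (R beats it: B:12>4 C:10>4)
P2 drop S (R beats it: B:12>9 C:10>7)
P1→{B,C} P2→{R,T}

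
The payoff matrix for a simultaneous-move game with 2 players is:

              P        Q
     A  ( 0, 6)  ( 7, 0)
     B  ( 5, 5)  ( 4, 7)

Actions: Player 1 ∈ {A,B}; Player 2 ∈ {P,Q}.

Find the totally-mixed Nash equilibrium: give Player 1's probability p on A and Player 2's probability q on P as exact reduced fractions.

P1 indiff ⇒ q·0+(1-q)·7 = q·5+(1-q)·4 ⇒ q(-5) = (1-q)(-3) ⇒ q = 3/8
P2 indiff ⇒ p·6+(1-p)·5 = p·0+(1-p)·7 ⇒ p(6) = (1-p)(2) ⇒ p = 1/4

P1 mixes 1/4 on A; P2 mixes 3/8 on P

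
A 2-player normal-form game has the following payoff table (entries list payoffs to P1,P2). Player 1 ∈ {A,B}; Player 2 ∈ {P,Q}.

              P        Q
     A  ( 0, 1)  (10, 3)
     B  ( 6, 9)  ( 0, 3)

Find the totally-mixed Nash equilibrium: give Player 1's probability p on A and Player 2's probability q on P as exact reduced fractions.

P1 indiff ⇒ q·0+(1-q)·10 = q·6+(1-q)·0 ⇒ q(-6) = (1-q)(-10) ⇒ q = 5/8
P2 indiff ⇒ p·1+(1-p)·9 = p·3+(1-p)·3 ⇒ p(-2) = (1-p)(-6) ⇒ p = 3/4

p=3/4, q=5/8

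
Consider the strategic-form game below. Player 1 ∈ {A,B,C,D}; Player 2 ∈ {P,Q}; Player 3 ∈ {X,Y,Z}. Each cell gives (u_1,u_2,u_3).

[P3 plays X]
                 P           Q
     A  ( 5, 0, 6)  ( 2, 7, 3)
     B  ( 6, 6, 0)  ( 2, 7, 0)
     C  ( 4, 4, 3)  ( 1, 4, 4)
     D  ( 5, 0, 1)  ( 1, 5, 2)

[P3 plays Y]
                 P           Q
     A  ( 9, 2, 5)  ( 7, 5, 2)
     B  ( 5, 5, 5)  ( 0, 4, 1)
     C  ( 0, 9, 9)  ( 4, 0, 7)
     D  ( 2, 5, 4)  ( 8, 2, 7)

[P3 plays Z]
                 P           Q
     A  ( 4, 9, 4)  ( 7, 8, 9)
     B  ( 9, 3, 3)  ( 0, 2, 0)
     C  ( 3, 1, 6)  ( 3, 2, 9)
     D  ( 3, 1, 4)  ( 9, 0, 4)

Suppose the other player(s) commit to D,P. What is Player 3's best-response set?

P3 best: {Y,Z}

u_3(X vs D,P) = 1
u_3(Y vs D,P) = 4
u_3(Z vs D,P) = 4
max payoff 4 at {Y,Z}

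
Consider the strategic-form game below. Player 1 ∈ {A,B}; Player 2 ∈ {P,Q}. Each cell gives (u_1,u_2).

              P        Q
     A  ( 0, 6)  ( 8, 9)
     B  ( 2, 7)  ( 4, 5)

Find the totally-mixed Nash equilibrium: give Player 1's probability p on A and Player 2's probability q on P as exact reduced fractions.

P1 indiff ⇒ q·0+(1-q)·8 = q·2+(1-q)·4 ⇒ q(-2) = (1-q)(-4) ⇒ q = 2/3
P2 indiff ⇒ p·6+(1-p)·7 = p·9+(1-p)·5 ⇒ p(-3) = (1-p)(-2) ⇒ p = 2/5

p=2/5, q=2/3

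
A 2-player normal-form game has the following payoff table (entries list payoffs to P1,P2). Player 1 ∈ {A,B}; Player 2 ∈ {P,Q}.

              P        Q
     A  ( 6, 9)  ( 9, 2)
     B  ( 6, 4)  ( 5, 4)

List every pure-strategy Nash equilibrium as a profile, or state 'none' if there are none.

(A,P): NE
(A,Q): not NE [P2→P gives 9>2]
(B,P): NE
(B,Q): not NE [P1→A gives 9>5]

Nash profiles: (A,P), (B,P)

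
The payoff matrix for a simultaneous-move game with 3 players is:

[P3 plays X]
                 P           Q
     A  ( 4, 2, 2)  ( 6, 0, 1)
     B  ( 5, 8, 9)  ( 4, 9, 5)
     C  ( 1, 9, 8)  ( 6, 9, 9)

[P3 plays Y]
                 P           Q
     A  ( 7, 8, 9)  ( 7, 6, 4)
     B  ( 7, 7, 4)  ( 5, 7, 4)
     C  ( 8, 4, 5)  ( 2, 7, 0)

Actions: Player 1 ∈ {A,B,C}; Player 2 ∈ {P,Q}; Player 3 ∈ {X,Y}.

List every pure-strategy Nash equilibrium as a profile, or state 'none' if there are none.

(A,P,X): not NE [P1→B gives 5>4; P3→Y gives 9>2]
(A,P,Y): not NE [P1→C gives 8>7]
(A,Q,X): not NE [P2→P gives 2>0; P3→Y gives 4>1]
(A,Q,Y): not NE [P2→P gives 8>6]
(B,P,X): not NE [P2→Q gives 9>8]
(B,P,Y): not NE [P1→C gives 8>7; P3→X gives 9>4]
(B,Q,X): not NE [P1→C gives 6>4]
(B,Q,Y): not NE [P1→A gives 7>5; P3→X gives 5>4]
(C,P,X): not NE [P1→B gives 5>1]
(C,P,Y): not NE [P2→Q gives 7>4; P3→X gives 8>5]
(C,Q,X): NE
(C,Q,Y): not NE [P1→A gives 7>2; P3→X gives 9>0]

Nash profiles: (C,Q,X)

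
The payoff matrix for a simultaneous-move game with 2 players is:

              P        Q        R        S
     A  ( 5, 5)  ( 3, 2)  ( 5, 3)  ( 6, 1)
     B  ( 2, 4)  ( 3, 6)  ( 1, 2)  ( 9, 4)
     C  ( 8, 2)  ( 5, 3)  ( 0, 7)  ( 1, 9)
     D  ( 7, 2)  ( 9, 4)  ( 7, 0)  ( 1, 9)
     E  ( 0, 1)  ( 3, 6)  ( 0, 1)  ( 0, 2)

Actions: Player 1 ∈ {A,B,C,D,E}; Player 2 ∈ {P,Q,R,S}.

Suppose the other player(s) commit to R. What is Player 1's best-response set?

u_1(A vs R) = 5
u_1(B vs R) = 1
u_1(C vs R) = 0
u_1(D vs R) = 7
u_1(E vs R) = 0
max payoff 7 at {D}

BR_1 = {D}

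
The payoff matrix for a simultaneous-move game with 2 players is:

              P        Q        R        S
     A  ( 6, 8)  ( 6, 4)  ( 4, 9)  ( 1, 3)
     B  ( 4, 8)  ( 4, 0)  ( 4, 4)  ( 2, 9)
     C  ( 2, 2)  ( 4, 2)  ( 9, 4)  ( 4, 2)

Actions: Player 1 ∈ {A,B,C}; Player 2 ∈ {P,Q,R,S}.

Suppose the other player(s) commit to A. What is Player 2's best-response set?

BR_2 = {R}

u_2(P vs A) = 8
u_2(Q vs A) = 4
u_2(R vs A) = 9
u_2(S vs A) = 3
max payoff 9 at {R}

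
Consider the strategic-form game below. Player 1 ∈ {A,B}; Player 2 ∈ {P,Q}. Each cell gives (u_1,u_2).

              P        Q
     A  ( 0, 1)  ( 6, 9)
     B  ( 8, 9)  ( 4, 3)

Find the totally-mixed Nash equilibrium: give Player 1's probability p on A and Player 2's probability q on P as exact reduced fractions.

(p,q) = (3/7, 1/5)

P1 indiff ⇒ q·0+(1-q)·6 = q·8+(1-q)·4 ⇒ q(-8) = (1-q)(-2) ⇒ q = 1/5
P2 indiff ⇒ p·1+(1-p)·9 = p·9+(1-p)·3 ⇒ p(-8) = (1-p)(-6) ⇒ p = 3/7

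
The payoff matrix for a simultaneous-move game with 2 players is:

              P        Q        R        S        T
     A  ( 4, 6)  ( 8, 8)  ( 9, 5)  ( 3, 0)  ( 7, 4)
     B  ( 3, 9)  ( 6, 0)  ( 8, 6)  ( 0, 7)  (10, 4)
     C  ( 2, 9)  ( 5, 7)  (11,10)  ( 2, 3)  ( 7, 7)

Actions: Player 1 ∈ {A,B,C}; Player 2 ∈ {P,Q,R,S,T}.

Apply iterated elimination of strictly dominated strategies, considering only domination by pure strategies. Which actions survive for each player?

IESDS → P1:{A,C} P2:{P,Q,R}

P2 drop S (P beats it: A:6>0 B:9>7 C:9>3)
P2 drop T (P beats it: A:6>4 B:9>4 C:9>7)
P1 drop B (A beats it: P:4>3 Q:8>6 R:9>8)
P1→{A,C} P2→{P,Q,R}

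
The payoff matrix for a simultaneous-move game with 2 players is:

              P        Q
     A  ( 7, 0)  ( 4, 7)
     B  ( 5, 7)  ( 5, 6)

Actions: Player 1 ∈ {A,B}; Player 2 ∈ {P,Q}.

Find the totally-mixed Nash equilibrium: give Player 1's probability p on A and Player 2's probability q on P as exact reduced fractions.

(p,q) = (1/8, 1/3)

P1 indiff ⇒ q·7+(1-q)·4 = q·5+(1-q)·5 ⇒ q(2) = (1-q)(1) ⇒ q = 1/3
P2 indiff ⇒ p·0+(1-p)·7 = p·7+(1-p)·6 ⇒ p(-7) = (1-p)(-1) ⇒ p = 1/8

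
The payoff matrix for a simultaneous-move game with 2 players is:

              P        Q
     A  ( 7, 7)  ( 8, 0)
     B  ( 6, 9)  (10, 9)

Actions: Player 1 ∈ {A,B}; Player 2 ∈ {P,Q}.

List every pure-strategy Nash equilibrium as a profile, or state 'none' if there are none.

Nash profiles: (A,P), (B,Q)

(A,P): NE
(A,Q): not NE [P1→B gives 10>8; P2→P gives 7>0]
(B,P): not NE [P1→A gives 7>6]
(B,Q): NE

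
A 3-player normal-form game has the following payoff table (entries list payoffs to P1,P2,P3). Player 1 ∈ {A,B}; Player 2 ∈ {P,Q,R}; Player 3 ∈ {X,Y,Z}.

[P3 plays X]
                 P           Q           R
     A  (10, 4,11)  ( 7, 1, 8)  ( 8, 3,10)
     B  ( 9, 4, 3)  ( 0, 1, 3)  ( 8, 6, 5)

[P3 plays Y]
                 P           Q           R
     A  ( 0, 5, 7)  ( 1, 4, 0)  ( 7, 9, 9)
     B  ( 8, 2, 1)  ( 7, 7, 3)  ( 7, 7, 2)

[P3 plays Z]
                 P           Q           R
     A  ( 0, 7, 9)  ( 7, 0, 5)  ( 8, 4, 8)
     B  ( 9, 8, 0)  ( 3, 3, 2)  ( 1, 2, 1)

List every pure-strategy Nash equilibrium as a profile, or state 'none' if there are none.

Nash profiles: (A,P,X), (B,Q,Y), (B,R,X)

(A,P,X): NE
(A,P,Y): not NE [P1→B gives 8>0; P2→R gives 9>5; P3→X gives 11>7]
(A,P,Z): not NE [P1→B gives 9>0; P3→X gives 11>9]
(A,Q,X): not NE [P2→P gives 4>1]
(A,Q,Y): not NE [P1→B gives 7>1; P2→R gives 9>4; P3→X gives 8>0]
(A,Q,Z): not NE [P2→P gives 7>0; P3→X gives 8>5]
(A,R,X): not NE [P2→P gives 4>3]
(A,R,Y): not NE [P3→X gives 10>9]
(A,R,Z): not NE [P2→P gives 7>4; P3→X gives 10>8]
(B,P,X): not NE [P1→A gives 10>9; P2→R gives 6>4]
(B,P,Y): not NE [P2→R gives 7>2; P3→X gives 3>1]
(B,P,Z): not NE [P3→X gives 3>0]
(B,Q,X): not NE [P1→A gives 7>0; P2→R gives 6>1]
(B,Q,Y): NE
(B,Q,Z): not NE [P1→A gives 7>3; P2→P gives 8>3; P3→Y gives 3>2]
(B,R,X): NE
(B,R,Y): not NE [P3→X gives 5>2]
(B,R,Z): not NE [P1→A gives 8>1; P2→P gives 8>2; P3→X gives 5>1]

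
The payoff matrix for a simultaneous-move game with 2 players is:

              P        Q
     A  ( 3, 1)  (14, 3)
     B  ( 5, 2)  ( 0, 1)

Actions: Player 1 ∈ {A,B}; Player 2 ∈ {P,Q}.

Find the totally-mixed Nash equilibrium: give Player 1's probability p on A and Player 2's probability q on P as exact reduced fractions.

P1 indiff ⇒ q·3+(1-q)·14 = q·5+(1-q)·0 ⇒ q(-2) = (1-q)(-14) ⇒ q = 7/8
P2 indiff ⇒ p·1+(1-p)·2 = p·3+(1-p)·1 ⇒ p(-2) = (1-p)(-1) ⇒ p = 1/3

p=1/3, q=7/8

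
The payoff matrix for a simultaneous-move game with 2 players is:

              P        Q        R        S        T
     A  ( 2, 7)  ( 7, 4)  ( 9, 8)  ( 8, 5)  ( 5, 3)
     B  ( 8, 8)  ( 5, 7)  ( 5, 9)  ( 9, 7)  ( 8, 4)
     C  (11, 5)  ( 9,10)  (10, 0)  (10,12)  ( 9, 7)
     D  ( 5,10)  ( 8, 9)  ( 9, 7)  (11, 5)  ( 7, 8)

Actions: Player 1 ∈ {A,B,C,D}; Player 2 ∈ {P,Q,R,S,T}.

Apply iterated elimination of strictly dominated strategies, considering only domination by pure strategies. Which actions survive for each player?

Survivors P1:{C,D} P2:{P,Q,S}

P1 drop A (C beats it: P:11>2 Q:9>7 R:10>9 S:10>8 T:9>5)
P1 drop B (C beats it: P:11>8 Q:9>5 R:10>5 S:10>9 T:9>8)
P2 drop R (P beats it: C:5>0 D:10>7)
P2 drop T (Q beats it: C:10>7 D:9>8)
P1→{C,D} P2→{P,Q,S}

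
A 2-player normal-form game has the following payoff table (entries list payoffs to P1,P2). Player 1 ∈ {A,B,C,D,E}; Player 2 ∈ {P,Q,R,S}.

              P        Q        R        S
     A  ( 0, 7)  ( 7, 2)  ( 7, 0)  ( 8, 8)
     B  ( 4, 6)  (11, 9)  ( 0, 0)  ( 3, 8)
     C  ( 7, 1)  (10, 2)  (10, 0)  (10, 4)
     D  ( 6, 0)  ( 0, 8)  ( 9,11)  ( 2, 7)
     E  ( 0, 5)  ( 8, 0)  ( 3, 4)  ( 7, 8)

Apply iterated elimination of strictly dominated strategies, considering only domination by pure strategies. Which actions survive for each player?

Survivors P1:{B,C} P2:{Q,S}

P1 drop A (C beats it: P:7>0 Q:10>7 R:10>7 S:10>8)
P1 drop D (C beats it: P:7>6 Q:10>0 R:10>9 S:10>2)
P1 drop E (C beats it: P:7>0 Q:10>8 R:10>3 S:10>7)
P2 drop P (Q beats it: B:9>6 C:2>1)
P2 drop R (Q beats it: B:9>0 C:2>0)
P1→{B,C} P2→{Q,S}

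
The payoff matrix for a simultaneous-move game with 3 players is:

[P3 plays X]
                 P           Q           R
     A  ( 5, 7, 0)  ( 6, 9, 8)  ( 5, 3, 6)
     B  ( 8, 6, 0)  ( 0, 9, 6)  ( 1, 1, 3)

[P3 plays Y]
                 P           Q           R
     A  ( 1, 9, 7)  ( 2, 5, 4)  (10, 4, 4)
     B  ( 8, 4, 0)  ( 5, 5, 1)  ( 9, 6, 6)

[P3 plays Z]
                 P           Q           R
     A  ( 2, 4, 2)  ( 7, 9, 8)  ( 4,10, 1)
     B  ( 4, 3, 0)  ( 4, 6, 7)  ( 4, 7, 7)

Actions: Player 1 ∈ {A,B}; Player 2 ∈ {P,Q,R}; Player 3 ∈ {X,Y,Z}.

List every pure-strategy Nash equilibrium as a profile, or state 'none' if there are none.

(A,P,X): not NE [P1→B gives 8>5; P2→Q gives 9>7; P3→Y gives 7>0]
(A,P,Y): not NE [P1→B gives 8>1]
(A,P,Z): not NE [P1→B gives 4>2; P2→R gives 10>4; P3→Y gives 7>2]
(A,Q,X): NE
(A,Q,Y): not NE [P1→B gives 5>2; P2→P gives 9>5; P3→Z gives 8>4]
(A,Q,Z): not NE [P2→R gives 10>9]
(A,R,X): not NE [P2→Q gives 9>3]
(A,R,Y): not NE [P2→P gives 9>4; P3→X gives 6>4]
(A,R,Z): not NE [P3→X gives 6>1]
(B,P,X): not NE [P2→Q gives 9>6]
(B,P,Y): not NE [P2→R gives 6>4]
(B,P,Z): not NE [P2→R gives 7>3]
(B,Q,X): not NE [P1→A gives 6>0; P3→Z gives 7>6]
(B,Q,Y): not NE [P2→R gives 6>5; P3→Z gives 7>1]
(B,Q,Z): not NE [P1→A gives 7>4; P2→R gives 7>6]
(B,R,X): not NE [P1→A gives 5>1; P2→Q gives 9>1; P3→Z gives 7>3]
(B,R,Y): not NE [P1→A gives 10>9; P3→Z gives 7>6]
(B,R,Z): NE

PSNE = {(A,Q,X), (B,R,Z)}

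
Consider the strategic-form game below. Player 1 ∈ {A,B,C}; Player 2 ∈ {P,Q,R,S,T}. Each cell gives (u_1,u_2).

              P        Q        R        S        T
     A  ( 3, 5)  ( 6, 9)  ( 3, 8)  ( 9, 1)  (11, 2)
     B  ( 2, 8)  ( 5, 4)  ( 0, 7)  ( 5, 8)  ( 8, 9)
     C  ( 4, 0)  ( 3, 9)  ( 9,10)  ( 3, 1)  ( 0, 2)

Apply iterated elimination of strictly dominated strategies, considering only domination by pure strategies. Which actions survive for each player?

Survivors P1:{A,C} P2:{Q,R}

P1 drop B (A beats it: P:3>2 Q:6>5 R:3>0 S:9>5 T:11>8)
P2 drop P (Q beats it: A:9>5 C:9>0)
P2 drop S (Q beats it: A:9>1 C:9>1)
P2 drop T (Q beats it: A:9>2 C:9>2)
P1→{A,C} P2→{Q,R}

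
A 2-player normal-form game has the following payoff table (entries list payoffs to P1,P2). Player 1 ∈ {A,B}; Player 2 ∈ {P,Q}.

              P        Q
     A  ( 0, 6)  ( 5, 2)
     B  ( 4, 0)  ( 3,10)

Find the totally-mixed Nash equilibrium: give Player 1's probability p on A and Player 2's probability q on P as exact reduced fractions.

P1 indiff ⇒ q·0+(1-q)·5 = q·4+(1-q)·3 ⇒ q(-4) = (1-q)(-2) ⇒ q = 1/3
P2 indiff ⇒ p·6+(1-p)·0 = p·2+(1-p)·10 ⇒ p(4) = (1-p)(10) ⇒ p = 5/7

p=5/7, q=1/3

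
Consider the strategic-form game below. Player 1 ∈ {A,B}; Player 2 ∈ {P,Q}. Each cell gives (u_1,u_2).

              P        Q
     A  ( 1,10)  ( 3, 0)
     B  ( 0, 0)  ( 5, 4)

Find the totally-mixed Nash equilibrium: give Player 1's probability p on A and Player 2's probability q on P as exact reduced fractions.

P1 mixes 2/7 on A; P2 mixes 2/3 on P

P1 indiff ⇒ q·1+(1-q)·3 = q·0+(1-q)·5 ⇒ q(1) = (1-q)(2) ⇒ q = 2/3
P2 indiff ⇒ p·10+(1-p)·0 = p·0+(1-p)·4 ⇒ p(10) = (1-p)(4) ⇒ p = 2/7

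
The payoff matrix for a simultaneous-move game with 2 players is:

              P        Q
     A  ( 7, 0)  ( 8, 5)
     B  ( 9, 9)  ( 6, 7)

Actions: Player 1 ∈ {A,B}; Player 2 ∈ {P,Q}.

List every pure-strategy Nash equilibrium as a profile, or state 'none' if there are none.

(A,P): not NE [P1→B gives 9>7; P2→Q gives 5>0]
(A,Q): NE
(B,P): NE
(B,Q): not NE [P1→A gives 8>6; P2→P gives 9>7]

NE set: (A,Q), (B,P)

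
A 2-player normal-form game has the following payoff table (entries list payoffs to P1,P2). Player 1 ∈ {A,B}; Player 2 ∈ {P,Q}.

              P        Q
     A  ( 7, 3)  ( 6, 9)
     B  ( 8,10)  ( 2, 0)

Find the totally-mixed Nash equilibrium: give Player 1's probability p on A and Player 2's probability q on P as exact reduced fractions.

P1 indiff ⇒ q·7+(1-q)·6 = q·8+(1-q)·2 ⇒ q(-1) = (1-q)(-4) ⇒ q = 4/5
P2 indiff ⇒ p·3+(1-p)·10 = p·9+(1-p)·0 ⇒ p(-6) = (1-p)(-10) ⇒ p = 5/8

P1 mixes 5/8 on A; P2 mixes 4/5 on P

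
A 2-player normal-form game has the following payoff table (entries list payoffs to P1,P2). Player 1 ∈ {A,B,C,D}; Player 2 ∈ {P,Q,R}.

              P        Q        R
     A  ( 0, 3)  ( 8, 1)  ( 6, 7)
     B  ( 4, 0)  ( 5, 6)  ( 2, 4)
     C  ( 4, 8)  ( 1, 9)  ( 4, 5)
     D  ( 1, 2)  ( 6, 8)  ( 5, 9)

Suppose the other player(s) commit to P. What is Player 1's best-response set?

P1 best: {B,C}

u_1(A vs P) = 0
u_1(B vs P) = 4
u_1(C vs P) = 4
u_1(D vs P) = 1
max payoff 4 at {B,C}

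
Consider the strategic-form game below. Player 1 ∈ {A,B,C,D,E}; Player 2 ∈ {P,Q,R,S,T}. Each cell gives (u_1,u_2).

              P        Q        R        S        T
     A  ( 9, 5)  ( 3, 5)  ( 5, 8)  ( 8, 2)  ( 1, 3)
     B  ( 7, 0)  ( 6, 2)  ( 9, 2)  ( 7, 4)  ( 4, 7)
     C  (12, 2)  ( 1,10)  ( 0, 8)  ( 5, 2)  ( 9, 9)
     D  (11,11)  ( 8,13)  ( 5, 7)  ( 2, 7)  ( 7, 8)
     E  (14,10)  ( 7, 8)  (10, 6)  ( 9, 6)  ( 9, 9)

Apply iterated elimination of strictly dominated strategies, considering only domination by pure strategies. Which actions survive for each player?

P1 drop A (E beats it: P:14>9 Q:7>3 R:10>5 S:9>8 T:9>1)
P1 drop B (E beats it: P:14>7 Q:7>6 R:10>9 S:9>7 T:9>4)
P2 drop R (Q beats it: C:10>8 D:13>7 E:8>6)
P2 drop S (Q beats it: C:10>2 D:13>7 E:8>6)
P1→{C,D,E} P2→{P,Q,T}

Survivors P1:{C,D,E} P2:{P,Q,T}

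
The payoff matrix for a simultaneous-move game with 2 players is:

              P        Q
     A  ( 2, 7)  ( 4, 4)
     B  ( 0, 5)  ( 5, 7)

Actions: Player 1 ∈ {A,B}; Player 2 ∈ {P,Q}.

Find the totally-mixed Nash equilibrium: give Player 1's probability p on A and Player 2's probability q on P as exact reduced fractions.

P1 indiff ⇒ q·2+(1-q)·4 = q·0+(1-q)·5 ⇒ q(2) = (1-q)(1) ⇒ q = 1/3
P2 indiff ⇒ p·7+(1-p)·5 = p·4+(1-p)·7 ⇒ p(3) = (1-p)(2) ⇒ p = 2/5

p=2/5, q=1/3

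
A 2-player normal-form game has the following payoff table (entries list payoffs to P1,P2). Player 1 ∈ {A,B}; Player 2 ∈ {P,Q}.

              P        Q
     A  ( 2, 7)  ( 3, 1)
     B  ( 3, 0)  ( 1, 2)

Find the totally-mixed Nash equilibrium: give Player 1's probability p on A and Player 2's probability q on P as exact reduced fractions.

(p,q) = (1/4, 2/3)

P1 indiff ⇒ q·2+(1-q)·3 = q·3+(1-q)·1 ⇒ q(-1) = (1-q)(-2) ⇒ q = 2/3
P2 indiff ⇒ p·7+(1-p)·0 = p·1+(1-p)·2 ⇒ p(6) = (1-p)(2) ⇒ p = 1/4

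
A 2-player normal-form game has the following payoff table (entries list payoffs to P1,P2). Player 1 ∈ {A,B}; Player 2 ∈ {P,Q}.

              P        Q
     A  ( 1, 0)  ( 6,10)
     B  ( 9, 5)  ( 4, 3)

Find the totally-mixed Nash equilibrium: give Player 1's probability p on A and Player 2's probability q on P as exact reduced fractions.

(p,q) = (1/6, 1/5)

P1 indiff ⇒ q·1+(1-q)·6 = q·9+(1-q)·4 ⇒ q(-8) = (1-q)(-2) ⇒ q = 1/5
P2 indiff ⇒ p·0+(1-p)·5 = p·10+(1-p)·3 ⇒ p(-10) = (1-p)(-2) ⇒ p = 1/6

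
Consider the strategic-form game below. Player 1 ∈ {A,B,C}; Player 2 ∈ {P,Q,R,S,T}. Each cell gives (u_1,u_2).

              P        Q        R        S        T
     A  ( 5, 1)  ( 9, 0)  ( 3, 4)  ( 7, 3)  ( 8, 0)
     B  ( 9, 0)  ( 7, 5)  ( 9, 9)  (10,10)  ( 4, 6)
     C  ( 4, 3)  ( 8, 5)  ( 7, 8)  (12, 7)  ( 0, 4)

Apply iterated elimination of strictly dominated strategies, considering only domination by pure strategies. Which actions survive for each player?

Survivors P1:{B,C} P2:{R,S}

P2 drop P (R beats it: A:4>1 B:9>0 C:8>3)
P2 drop Q (R beats it: A:4>0 B:9>5 C:8>5)
P2 drop T (R beats it: A:4>0 B:9>6 C:8>4)
P1 drop A (B beats it: R:9>3 S:10>7)
P1→{B,C} P2→{R,S}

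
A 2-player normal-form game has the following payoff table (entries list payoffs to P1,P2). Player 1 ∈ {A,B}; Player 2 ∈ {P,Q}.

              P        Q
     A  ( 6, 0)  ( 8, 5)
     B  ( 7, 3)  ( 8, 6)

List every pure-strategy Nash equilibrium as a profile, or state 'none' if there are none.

Nash profiles: (A,Q), (B,Q)

(A,P): not NE [P1→B gives 7>6; P2→Q gives 5>0]
(A,Q): NE
(B,P): not NE [P2→Q gives 6>3]
(B,Q): NE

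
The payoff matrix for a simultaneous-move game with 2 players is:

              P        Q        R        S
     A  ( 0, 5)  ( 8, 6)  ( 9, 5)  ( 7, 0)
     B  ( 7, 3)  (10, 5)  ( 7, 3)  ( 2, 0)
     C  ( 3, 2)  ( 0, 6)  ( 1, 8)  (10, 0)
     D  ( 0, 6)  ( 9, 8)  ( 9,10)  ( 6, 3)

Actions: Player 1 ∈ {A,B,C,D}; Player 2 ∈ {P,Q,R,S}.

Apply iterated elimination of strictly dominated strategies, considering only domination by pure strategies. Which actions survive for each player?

P2 drop P (Q beats it: A:6>5 B:5>3 C:6>2 D:8>6)
P2 drop S (Q beats it: A:6>0 B:5>0 C:6>0 D:8>3)
P1 drop C (A beats it: Q:8>0 R:9>1)
P1→{A,B,D} P2→{Q,R}

Remaining: P1:{A,B,D} P2:{Q,R}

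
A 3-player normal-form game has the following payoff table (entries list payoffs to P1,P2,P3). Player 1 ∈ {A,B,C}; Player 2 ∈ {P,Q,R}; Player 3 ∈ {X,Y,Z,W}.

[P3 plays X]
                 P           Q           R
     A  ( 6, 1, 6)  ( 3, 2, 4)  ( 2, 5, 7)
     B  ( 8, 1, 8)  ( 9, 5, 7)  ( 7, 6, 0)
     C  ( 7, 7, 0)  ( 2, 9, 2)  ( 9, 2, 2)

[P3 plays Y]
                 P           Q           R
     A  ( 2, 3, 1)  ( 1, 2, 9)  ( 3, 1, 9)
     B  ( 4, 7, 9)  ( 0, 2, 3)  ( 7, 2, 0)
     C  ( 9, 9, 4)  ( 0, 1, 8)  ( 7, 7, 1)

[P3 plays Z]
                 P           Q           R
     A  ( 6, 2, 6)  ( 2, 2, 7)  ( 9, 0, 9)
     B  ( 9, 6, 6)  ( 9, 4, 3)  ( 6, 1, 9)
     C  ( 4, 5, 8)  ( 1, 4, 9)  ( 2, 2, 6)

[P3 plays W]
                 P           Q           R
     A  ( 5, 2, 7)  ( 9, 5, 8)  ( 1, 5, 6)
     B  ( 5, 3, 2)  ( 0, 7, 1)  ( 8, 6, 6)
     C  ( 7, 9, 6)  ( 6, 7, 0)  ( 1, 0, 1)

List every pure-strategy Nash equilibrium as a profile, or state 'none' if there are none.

(A,P,X): not NE [P1→B gives 8>6; P2→R gives 5>1; P3→W gives 7>6]
(A,P,Y): not NE [P1→C gives 9>2; P3→W gives 7>1]
(A,P,Z): not NE [P1→B gives 9>6; P3→W gives 7>6]
(A,P,W): not NE [P1→C gives 7>5; P2→R gives 5>2]
(A,Q,X): not NE [P1→B gives 9>3; P2→R gives 5>2; P3→Y gives 9>4]
(A,Q,Y): not NE [P2→P gives 3>2]
(A,Q,Z): not NE [P1→B gives 9>2; P3→Y gives 9>7]
(A,Q,W): not NE [P3→Y gives 9>8]
(A,R,X): not NE [P1→C gives 9>2; P3→Z gives 9>7]
(A,R,Y): not NE [P1→C gives 7>3; P2→P gives 3>1]
(A,R,Z): not NE [P2→Q gives 2>0]
(A,R,W): not NE [P1→B gives 8>1; P3→Z gives 9>6]
(B,P,X): not NE [P2→R gives 6>1; P3→Y gives 9>8]
(B,P,Y): not NE [P1→C gives 9>4]
(B,P,Z): not NE [P3→Y gives 9>6]
(B,P,W): not NE [P1→C gives 7>5; P2→Q gives 7>3; P3→Y gives 9>2]
(B,Q,X): not NE [P2→R gives 6>5]
(B,Q,Y): not NE [P1→A gives 1>0; P2→P gives 7>2; P3→X gives 7>3]
(B,Q,Z): not NE [P2→P gives 6>4; P3→X gives 7>3]
(B,Q,W): not NE [P1→A gives 9>0; P3→X gives 7>1]
(B,R,X): not NE [P1→C gives 9>7; P3→Z gives 9>0]
(B,R,Y): not NE [P2→P gives 7>2; P3→Z gives 9>0]
(B,R,Z): not NE [P1→A gives 9>6; P2→P gives 6>1]
(B,R,W): not NE [P2→Q gives 7>6; P3→Z gives 9>6]
(C,P,X): not NE [P1→B gives 8>7; P2→Q gives 9>7; P3→Z gives 8>0]
(C,P,Y): not NE [P3→Z gives 8>4]
(C,P,Z): not NE [P1→B gives 9>4]
(C,P,W): not NE [P3→Z gives 8>6]
(C,Q,X): not NE [P1→B gives 9>2; P3→Z gives 9>2]
(C,Q,Y): not NE [P1→A gives 1>0; P2→P gives 9>1; P3→Z gives 9>8]
(C,Q,Z): not NE [P1→B gives 9>1; P2→P gives 5>4]
(C,Q,W): not NE [P1→A gives 9>6; P2→P gives 9>7; P3→Z gives 9>0]
(C,R,X): not NE [P2→Q gives 9>2; P3→Z gives 6>2]
(C,R,Y): not NE [P2→P gives 9>7; P3→Z gives 6>1]
(C,R,Z): not NE [P1→A gives 9>2; P2→P gives 5>2]
(C,R,W): not NE [P1→B gives 8>1; P2→P gives 9>0; P3→Z gives 6>1]

No pure NE.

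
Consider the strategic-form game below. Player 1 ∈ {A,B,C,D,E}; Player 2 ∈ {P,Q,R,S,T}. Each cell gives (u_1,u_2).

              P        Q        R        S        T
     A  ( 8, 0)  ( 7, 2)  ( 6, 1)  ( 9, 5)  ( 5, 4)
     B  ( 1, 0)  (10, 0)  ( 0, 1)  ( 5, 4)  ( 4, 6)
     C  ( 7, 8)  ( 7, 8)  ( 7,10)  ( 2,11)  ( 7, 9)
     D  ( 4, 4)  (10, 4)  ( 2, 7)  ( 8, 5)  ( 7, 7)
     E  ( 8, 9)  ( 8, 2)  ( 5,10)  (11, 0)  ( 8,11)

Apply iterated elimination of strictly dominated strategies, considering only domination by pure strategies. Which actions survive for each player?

P2 drop P (R beats it: A:1>0 B:1>0 C:10>8 D:7>4 E:10>9)
P2 drop Q (T beats it: A:4>2 B:6>0 C:9>8 D:7>4 E:11>2)
P1 drop B (A beats it: R:6>0 S:9>5 T:5>4)
P1 drop D (E beats it: R:5>2 S:11>8 T:8>7)
P1→{A,C,E} P2→{R,S,T}

Survivors P1:{A,C,E} P2:{R,S,T}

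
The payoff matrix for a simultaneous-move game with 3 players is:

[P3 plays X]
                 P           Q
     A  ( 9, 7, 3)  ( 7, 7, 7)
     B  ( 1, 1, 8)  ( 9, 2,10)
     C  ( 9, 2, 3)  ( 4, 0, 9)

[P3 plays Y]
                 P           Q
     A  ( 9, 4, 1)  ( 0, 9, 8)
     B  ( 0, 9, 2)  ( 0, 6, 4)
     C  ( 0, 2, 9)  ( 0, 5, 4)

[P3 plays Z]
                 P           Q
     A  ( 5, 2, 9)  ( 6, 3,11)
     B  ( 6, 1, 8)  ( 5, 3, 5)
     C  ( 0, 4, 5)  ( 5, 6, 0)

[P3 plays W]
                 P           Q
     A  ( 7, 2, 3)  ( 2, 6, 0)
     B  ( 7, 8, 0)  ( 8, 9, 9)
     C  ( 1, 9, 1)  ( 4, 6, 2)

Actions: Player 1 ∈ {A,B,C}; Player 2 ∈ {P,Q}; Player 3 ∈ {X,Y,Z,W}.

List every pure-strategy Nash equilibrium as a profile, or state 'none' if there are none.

(A,P,X): not NE [P3→Z gives 9>3]
(A,P,Y): not NE [P2→Q gives 9>4; P3→Z gives 9>1]
(A,P,Z): not NE [P1→B gives 6>5; P2→Q gives 3>2]
(A,P,W): not NE [P2→Q gives 6>2; P3→Z gives 9>3]
(A,Q,X): not NE [P1→B gives 9>7; P3→Z gives 11>7]
(A,Q,Y): not NE [P3→Z gives 11>8]
(A,Q,Z): NE
(A,Q,W): not NE [P1→B gives 8>2; P3→Z gives 11>0]
(B,P,X): not NE [P1→C gives 9>1; P2→Q gives 2>1]
(B,P,Y): not NE [P1→A gives 9>0; P3→Z gives 8>2]
(B,P,Z): not NE [P2→Q gives 3>1]
(B,P,W): not NE [P2→Q gives 9>8; P3→Z gives 8>0]
(B,Q,X): NE
(B,Q,Y): not NE [P2→P gives 9>6; P3→X gives 10>4]
(B,Q,Z): not NE [P1→A gives 6>5; P3→X gives 10>5]
(B,Q,W): not NE [P3→X gives 10>9]
(C,P,X): not NE [P3→Y gives 9>3]
(C,P,Y): not NE [P1→A gives 9>0; P2→Q gives 5>2]
(C,P,Z): not NE [P1→B gives 6>0; P2→Q gives 6>4; P3→Y gives 9>5]
(C,P,W): not NE [P1→B gives 7>1; P3→Y gives 9>1]
(C,Q,X): not NE [P1→B gives 9>4; P2→P gives 2>0]
(C,Q,Y): not NE [P3→X gives 9>4]
(C,Q,Z): not NE [P1→A gives 6>5; P3→X gives 9>0]
(C,Q,W): not NE [P1→B gives 8>4; P2→P gives 9>6; P3→X gives 9>2]

NE set: (A,Q,Z), (B,Q,X)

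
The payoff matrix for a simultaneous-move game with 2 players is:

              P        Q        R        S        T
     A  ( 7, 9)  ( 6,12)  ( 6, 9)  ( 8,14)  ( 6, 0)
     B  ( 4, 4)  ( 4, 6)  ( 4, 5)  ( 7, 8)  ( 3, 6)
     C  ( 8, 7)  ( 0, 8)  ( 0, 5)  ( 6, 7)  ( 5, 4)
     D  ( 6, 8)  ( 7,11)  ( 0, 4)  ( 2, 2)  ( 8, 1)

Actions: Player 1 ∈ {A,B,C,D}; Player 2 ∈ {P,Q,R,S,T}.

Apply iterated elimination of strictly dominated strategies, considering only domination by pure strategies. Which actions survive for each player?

P1 drop B (A beats it: P:7>4 Q:6>4 R:6>4 S:8>7 T:6>3)
P2 drop P (Q beats it: A:12>9 C:8>7 D:11>8)
P1 drop C (A beats it: Q:6>0 R:6>0 S:8>6 T:6>5)
P2 drop R (Q beats it: A:12>9 D:11>4)
P2 drop T (Q beats it: A:12>0 D:11>1)
P1→{A,D} P2→{Q,S}

Survivors P1:{A,D} P2:{Q,S}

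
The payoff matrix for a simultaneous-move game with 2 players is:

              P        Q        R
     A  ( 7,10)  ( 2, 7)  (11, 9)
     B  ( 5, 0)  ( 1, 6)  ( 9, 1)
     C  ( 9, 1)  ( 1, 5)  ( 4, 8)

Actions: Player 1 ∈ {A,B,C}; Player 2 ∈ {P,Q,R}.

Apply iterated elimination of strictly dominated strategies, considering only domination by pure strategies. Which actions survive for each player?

P1 drop B (A beats it: P:7>5 Q:2>1 R:11>9)
P2 drop Q (R beats it: A:9>7 C:8>5)
P1→{A,C} P2→{P,R}

Remaining: P1:{A,C} P2:{P,R}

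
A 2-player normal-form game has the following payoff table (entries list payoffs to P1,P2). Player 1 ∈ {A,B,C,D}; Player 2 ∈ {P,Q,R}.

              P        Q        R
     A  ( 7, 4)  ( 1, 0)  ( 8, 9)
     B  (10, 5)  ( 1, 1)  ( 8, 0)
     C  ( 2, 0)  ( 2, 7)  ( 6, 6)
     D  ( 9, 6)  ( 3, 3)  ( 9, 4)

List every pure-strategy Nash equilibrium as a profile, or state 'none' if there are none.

PSNE = {(B,P)}

(A,P): not NE [P1→B gives 10>7; P2→R gives 9>4]
(A,Q): not NE [P1→D gives 3>1; P2→R gives 9>0]
(A,R): not NE [P1→D gives 9>8]
(B,P): NE
(B,Q): not NE [P1→D gives 3>1; P2→P gives 5>1]
(B,R): not NE [P1→D gives 9>8; P2→P gives 5>0]
(C,P): not NE [P1→B gives 10>2; P2→Q gives 7>0]
(C,Q): not NE [P1→D gives 3>2]
(C,R): not NE [P1→D gives 9>6; P2→Q gives 7>6]
(D,P): not NE [P1→B gives 10>9]
(D,Q): not NE [P2→P gives 6>3]
(D,R): not NE [P2→P gives 6>4]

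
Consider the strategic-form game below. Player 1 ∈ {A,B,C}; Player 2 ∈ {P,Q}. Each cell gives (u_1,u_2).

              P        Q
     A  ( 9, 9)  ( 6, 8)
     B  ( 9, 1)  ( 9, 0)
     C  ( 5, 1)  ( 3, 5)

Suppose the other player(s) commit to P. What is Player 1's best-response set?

u_1(A vs P) = 9
u_1(B vs P) = 9
u_1(C vs P) = 5
max payoff 9 at {A,B}

BR_1 = {A,B}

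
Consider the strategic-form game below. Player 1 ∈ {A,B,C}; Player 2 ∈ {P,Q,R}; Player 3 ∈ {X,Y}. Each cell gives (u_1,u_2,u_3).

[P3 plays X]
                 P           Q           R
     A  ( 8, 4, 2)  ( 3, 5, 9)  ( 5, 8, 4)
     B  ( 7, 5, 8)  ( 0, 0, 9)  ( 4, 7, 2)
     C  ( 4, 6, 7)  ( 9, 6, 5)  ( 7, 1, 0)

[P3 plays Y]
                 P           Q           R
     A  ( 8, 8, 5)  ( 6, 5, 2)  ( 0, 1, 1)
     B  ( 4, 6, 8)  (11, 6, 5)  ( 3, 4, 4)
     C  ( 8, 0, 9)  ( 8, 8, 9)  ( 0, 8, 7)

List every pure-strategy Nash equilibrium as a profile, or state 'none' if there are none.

PSNE = {(A,P,Y)}

(A,P,X): not NE [P2→R gives 8>4; P3→Y gives 5>2]
(A,P,Y): NE
(A,Q,X): not NE [P1→C gives 9>3; P2→R gives 8>5]
(A,Q,Y): not NE [P1→B gives 11>6; P2→P gives 8>5; P3→X gives 9>2]
(A,R,X): not NE [P1→C gives 7>5]
(A,R,Y): not NE [P1→B gives 3>0; P2→P gives 8>1; P3→X gives 4>1]
(B,P,X): not NE [P1→A gives 8>7; P2→R gives 7>5]
(B,P,Y): not NE [P1→C gives 8>4]
(B,Q,X): not NE [P1→C gives 9>0; P2→R gives 7>0]
(B,Q,Y): not NE [P3→X gives 9>5]
(B,R,X): not NE [P1→C gives 7>4; P3→Y gives 4>2]
(B,R,Y): not NE [P2→Q gives 6>4]
(C,P,X): not NE [P1→A gives 8>4; P3→Y gives 9>7]
(C,P,Y): not NE [P2→R gives 8>0]
(C,Q,X): not NE [P3→Y gives 9>5]
(C,Q,Y): not NE [P1→B gives 11>8]
(C,R,X): not NE [P2→Q gives 6>1; P3→Y gives 7>0]
(C,R,Y): not NE [P1→B gives 3>0]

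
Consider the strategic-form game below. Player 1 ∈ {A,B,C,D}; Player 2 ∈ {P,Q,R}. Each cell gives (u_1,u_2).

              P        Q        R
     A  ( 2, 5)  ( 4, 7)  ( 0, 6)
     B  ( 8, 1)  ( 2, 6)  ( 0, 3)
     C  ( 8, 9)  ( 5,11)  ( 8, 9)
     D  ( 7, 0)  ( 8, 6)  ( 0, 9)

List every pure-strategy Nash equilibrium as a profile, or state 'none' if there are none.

No pure NE.

(A,P): not NE [P1→C gives 8>2; P2→Q gives 7>5]
(A,Q): not NE [P1→D gives 8>4]
(A,R): not NE [P1→C gives 8>0; P2→Q gives 7>6]
(B,P): not NE [P2→Q gives 6>1]
(B,Q): not NE [P1→D gives 8>2]
(B,R): not NE [P1→C gives 8>0; P2→Q gives 6>3]
(C,P): not NE [P2→Q gives 11>9]
(C,Q): not NE [P1→D gives 8>5]
(C,R): not NE [P2→Q gives 11>9]
(D,P): not NE [P1→C gives 8>7; P2→R gives 9>0]
(D,Q): not NE [P2→R gives 9>6]
(D,R): not NE [P1→C gives 8>0]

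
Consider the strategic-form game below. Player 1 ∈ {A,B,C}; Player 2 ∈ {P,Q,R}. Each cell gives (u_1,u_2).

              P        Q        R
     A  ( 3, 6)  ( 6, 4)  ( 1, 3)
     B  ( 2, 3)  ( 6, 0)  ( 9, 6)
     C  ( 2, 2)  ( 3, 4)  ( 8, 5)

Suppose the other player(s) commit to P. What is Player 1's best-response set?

BR_1 = {A}

u_1(A vs P) = 3
u_1(B vs P) = 2
u_1(C vs P) = 2
max payoff 3 at {A}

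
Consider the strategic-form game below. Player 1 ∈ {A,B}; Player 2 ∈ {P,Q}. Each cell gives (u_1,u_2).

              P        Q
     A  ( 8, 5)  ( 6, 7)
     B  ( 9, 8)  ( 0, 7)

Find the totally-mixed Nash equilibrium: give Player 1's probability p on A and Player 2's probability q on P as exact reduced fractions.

P1 indiff ⇒ q·8+(1-q)·6 = q·9+(1-q)·0 ⇒ q(-1) = (1-q)(-6) ⇒ q = 6/7
P2 indiff ⇒ p·5+(1-p)·8 = p·7+(1-p)·7 ⇒ p(-2) = (1-p)(-1) ⇒ p = 1/3

(p,q) = (1/3, 6/7)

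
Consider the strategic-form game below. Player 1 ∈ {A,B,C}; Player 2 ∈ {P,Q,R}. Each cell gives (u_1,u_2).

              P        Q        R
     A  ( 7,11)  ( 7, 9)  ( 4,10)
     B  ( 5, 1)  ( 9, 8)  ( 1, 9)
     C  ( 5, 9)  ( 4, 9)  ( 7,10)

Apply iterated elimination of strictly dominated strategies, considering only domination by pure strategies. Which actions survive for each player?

IESDS → P1:{A,C} P2:{P,R}

P2 drop Q (R beats it: A:10>9 B:9>8 C:10>9)
P1 drop B (A beats it: P:7>5 R:4>1)
P1→{A,C} P2→{P,R}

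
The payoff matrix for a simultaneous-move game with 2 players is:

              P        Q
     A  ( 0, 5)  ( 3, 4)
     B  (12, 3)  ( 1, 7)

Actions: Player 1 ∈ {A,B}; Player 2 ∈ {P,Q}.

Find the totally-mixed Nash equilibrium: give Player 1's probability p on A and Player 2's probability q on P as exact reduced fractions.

p=4/5, q=1/7

P1 indiff ⇒ q·0+(1-q)·3 = q·12+(1-q)·1 ⇒ q(-12) = (1-q)(-2) ⇒ q = 1/7
P2 indiff ⇒ p·5+(1-p)·3 = p·4+(1-p)·7 ⇒ p(1) = (1-p)(4) ⇒ p = 4/5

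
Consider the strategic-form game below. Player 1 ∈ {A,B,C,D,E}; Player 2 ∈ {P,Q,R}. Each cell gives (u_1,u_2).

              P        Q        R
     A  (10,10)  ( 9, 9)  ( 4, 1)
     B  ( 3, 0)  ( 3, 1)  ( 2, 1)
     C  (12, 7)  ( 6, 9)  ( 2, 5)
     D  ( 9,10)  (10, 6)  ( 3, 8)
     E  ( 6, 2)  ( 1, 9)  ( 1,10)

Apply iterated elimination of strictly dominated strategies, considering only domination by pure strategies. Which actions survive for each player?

P1 drop B (A beats it: P:10>3 Q:9>3 R:4>2)
P1 drop E (A beats it: P:10>6 Q:9>1 R:4>1)
P2 drop R (P beats it: A:10>1 C:7>5 D:10>8)
P1→{A,C,D} P2→{P,Q}

Survivors P1:{A,C,D} P2:{P,Q}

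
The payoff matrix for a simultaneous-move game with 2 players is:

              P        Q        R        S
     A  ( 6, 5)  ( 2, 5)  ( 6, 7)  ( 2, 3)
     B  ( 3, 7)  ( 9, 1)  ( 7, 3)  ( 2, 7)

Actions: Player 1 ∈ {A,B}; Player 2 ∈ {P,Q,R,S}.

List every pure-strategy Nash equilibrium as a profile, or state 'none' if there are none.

(A,P): not NE [P2→R gives 7>5]
(A,Q): not NE [P1→B gives 9>2; P2→R gives 7>5]
(A,R): not NE [P1→B gives 7>6]
(A,S): not NE [P2→R gives 7>3]
(B,P): not NE [P1→A gives 6>3]
(B,Q): not NE [P2→S gives 7>1]
(B,R): not NE [P2→S gives 7>3]
(B,S): NE

NE set: (B,S)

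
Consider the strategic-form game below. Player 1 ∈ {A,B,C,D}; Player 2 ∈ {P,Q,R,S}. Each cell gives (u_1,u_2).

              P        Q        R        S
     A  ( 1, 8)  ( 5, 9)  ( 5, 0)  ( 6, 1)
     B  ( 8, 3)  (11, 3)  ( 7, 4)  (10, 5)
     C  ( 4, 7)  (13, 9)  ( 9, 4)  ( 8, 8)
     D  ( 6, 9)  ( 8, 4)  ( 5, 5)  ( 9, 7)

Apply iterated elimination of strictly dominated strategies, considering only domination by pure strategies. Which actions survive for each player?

Survivors P1:{B,C} P2:{Q,S}

P1 drop A (B beats it: P:8>1 Q:11>5 R:7>5 S:10>6)
P1 drop D (B beats it: P:8>6 Q:11>8 R:7>5 S:10>9)
P2 drop P (S beats it: B:5>3 C:8>7)
P2 drop R (S beats it: B:5>4 C:8>4)
P1→{B,C} P2→{Q,S}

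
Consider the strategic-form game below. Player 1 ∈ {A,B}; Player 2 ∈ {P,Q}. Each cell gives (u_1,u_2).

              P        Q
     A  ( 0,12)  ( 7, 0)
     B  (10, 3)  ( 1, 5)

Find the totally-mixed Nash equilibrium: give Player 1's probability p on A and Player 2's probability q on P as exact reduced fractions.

P1 indiff ⇒ q·0+(1-q)·7 = q·10+(1-q)·1 ⇒ q(-10) = (1-q)(-6) ⇒ q = 3/8
P2 indiff ⇒ p·12+(1-p)·3 = p·0+(1-p)·5 ⇒ p(12) = (1-p)(2) ⇒ p = 1/7

(p,q) = (1/7, 3/8)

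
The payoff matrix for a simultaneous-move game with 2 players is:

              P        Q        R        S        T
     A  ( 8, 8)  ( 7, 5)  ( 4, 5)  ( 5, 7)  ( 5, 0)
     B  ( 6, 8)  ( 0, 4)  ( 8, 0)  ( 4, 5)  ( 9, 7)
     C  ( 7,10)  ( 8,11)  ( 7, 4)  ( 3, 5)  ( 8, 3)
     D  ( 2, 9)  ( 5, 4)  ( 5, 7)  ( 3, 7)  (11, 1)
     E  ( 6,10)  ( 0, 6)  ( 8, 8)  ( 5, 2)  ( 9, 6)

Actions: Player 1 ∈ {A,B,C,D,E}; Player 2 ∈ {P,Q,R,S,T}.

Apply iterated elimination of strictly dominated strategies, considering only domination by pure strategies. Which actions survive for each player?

Remaining: P1:{A,C} P2:{P,Q}

P2 drop R (P beats it: A:8>5 B:8>0 C:10>4 D:9>7 E:10>8)
P2 drop S (P beats it: A:8>7 B:8>5 C:10>5 D:9>7 E:10>2)
P2 drop T (P beats it: A:8>0 B:8>7 C:10>3 D:9>1 E:10>6)
P1 drop B (A beats it: P:8>6 Q:7>0)
P1 drop D (A beats it: P:8>2 Q:7>5)
P1 drop E (A beats it: P:8>6 Q:7>0)
P1→{A,C} P2→{P,Q}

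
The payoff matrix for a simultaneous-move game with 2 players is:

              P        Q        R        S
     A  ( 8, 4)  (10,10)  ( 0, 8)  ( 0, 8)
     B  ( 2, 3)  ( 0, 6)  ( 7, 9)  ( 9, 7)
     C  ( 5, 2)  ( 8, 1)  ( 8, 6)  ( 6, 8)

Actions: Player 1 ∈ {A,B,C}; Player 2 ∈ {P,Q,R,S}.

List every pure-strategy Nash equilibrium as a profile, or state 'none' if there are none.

NE set: (A,Q)

(A,P): not NE [P2→Q gives 10>4]
(A,Q): NE
(A,R): not NE [P1→C gives 8>0; P2→Q gives 10>8]
(A,S): not NE [P1→B gives 9>0; P2→Q gives 10>8]
(B,P): not NE [P1→A gives 8>2; P2→R gives 9>3]
(B,Q): not NE [P1→A gives 10>0; P2→R gives 9>6]
(B,R): not NE [P1→C gives 8>7]
(B,S): not NE [P2→R gives 9>7]
(C,P): not NE [P1→A gives 8>5; P2→S gives 8>2]
(C,Q): not NE [P1→A gives 10>8; P2→S gives 8>1]
(C,R): not NE [P2→S gives 8>6]
(C,S): not NE [P1→B gives 9>6]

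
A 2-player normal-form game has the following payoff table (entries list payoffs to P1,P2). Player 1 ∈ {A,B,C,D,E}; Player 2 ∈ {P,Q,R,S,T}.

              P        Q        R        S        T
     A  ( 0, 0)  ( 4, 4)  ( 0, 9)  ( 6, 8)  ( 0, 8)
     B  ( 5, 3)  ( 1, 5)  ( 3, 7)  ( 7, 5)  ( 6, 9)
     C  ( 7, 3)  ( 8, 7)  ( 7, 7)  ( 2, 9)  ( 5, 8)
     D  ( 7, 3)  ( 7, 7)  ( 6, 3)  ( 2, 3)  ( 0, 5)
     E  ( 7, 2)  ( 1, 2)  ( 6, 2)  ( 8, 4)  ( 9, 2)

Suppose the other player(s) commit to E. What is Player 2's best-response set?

P2 best: {S}

u_2(P vs E) = 2
u_2(Q vs E) = 2
u_2(R vs E) = 2
u_2(S vs E) = 4
u_2(T vs E) = 2
max payoff 4 at {S}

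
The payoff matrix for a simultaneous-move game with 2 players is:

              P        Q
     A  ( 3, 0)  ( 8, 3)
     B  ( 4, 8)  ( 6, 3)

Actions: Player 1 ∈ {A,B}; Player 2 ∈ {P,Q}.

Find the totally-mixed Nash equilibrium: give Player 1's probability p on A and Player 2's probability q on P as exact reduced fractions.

(p,q) = (5/8, 2/3)

P1 indiff ⇒ q·3+(1-q)·8 = q·4+(1-q)·6 ⇒ q(-1) = (1-q)(-2) ⇒ q = 2/3
P2 indiff ⇒ p·0+(1-p)·8 = p·3+(1-p)·3 ⇒ p(-3) = (1-p)(-5) ⇒ p = 5/8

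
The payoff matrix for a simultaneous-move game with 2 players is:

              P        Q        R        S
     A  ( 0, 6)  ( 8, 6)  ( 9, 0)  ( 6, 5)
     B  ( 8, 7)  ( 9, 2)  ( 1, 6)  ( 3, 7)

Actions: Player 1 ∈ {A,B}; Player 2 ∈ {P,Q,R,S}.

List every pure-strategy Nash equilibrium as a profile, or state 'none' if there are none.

Nash profiles: (B,P)

(A,P): not NE [P1→B gives 8>0]
(A,Q): not NE [P1→B gives 9>8]
(A,R): not NE [P2→Q gives 6>0]
(A,S): not NE [P2→Q gives 6>5]
(B,P): NE
(B,Q): not NE [P2→S gives 7>2]
(B,R): not NE [P1→A gives 9>1; P2→S gives 7>6]
(B,S): not NE [P1→A gives 6>3]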